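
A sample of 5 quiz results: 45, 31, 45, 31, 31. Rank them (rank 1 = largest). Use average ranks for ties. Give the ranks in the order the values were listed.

1.5, 4, 1.5, 4, 4

Sorted (descending): 45, 45, 31, 31, 31
The 2 values of 45 occupy positions 1–2 → average rank (1+2)/2 = 1.5.
The 3 values of 31 occupy positions 3–5 → average rank 4.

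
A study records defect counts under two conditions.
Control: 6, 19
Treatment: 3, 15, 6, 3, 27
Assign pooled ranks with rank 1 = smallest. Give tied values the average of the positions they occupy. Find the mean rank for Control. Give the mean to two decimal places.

4.75

Sorted (ascending): 3, 3, 6, 6, 15, 19, 27
The 2 values of 3 occupy positions 1–2 → average rank (1+2)/2 = 1.5.
The 2 values of 6 occupy positions 3–4 → average rank (3+4)/2 = 3.5.
Control values → pooled ranks: 6→3.5, 19→6
Mean rank = (3.5 + 6) / 2 = 4.75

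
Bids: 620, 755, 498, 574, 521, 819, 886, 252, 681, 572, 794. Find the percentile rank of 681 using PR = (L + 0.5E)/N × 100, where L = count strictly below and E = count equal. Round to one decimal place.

N = 11.
Strictly below 681: 6. Equal to 681: 1.
PR = (6 + 0.5·1)/11 × 100 = 59.1

59.1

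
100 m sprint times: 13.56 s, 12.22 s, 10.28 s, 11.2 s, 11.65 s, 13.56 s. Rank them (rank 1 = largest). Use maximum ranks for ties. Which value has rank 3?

12.22

Sorted (descending): 13.56, 13.56, 12.22, 11.65, 11.2, 10.28
The 2 values of 13.56 occupy positions 1–2 → each gets rank 2.
Rank 3 → value 12.22.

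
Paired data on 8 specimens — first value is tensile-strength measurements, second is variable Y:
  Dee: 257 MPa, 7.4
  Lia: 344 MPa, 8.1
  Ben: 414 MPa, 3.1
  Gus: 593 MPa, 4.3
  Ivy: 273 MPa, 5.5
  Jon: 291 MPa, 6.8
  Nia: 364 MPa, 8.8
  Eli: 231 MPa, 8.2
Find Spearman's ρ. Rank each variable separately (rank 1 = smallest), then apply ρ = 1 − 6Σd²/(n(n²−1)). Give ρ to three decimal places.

Ranks of variable 1: 2, 5, 7, 8, 3, 4, 6, 1
Ranks of variable 2: 5, 6, 1, 2, 3, 4, 8, 7
d = r₁ − r₂: -3, -1, 6, 6, 0, 0, -2, -6
d²: 9, 1, 36, 36, 0, 0, 4, 36; Σd² = 122
ρ = 1 − 6·122/(8·63) = 1 − 732/504 = -0.452

-0.452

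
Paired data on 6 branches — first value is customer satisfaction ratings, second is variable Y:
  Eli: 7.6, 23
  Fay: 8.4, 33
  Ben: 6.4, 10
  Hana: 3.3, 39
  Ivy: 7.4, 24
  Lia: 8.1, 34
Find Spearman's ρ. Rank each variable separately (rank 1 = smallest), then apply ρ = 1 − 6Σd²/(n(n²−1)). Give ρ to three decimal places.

0.029

Ranks of variable 1: 4, 6, 2, 1, 3, 5
Ranks of variable 2: 2, 4, 1, 6, 3, 5
d = r₁ − r₂: 2, 2, 1, -5, 0, 0
d²: 4, 4, 1, 25, 0, 0; Σd² = 34
ρ = 1 − 6·34/(6·35) = 1 − 204/210 = 0.029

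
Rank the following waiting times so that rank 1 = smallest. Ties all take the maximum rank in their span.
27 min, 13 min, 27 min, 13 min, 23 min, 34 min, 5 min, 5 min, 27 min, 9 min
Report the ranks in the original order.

9, 5, 9, 5, 6, 10, 2, 2, 9, 3

Sorted (ascending): 5, 5, 9, 13, 13, 23, 27, 27, 27, 34
The 2 values of 5 occupy positions 1–2 → each gets rank 2.
The 2 values of 13 occupy positions 4–5 → each gets rank 5.
The 3 values of 27 occupy positions 7–9 → each gets rank 9.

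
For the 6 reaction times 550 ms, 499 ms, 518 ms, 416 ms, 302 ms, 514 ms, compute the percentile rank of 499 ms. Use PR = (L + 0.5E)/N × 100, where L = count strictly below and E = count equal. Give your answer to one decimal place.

N = 6.
Strictly below 499: 2. Equal to 499: 1.
PR = (2 + 0.5·1)/6 × 100 = 41.7

41.7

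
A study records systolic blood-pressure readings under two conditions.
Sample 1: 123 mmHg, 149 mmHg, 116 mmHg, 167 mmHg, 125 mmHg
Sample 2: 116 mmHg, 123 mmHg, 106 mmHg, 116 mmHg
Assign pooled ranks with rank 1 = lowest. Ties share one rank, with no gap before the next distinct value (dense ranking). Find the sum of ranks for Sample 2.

8

Sorted (ascending): 106, 116, 116, 116, 123, 123, 125, 149, 167
The 3 values of 116 share dense rank 2.
The 2 values of 123 share dense rank 3.
Remaining distinct values take the next consecutive integers.
Sample 2 values → pooled ranks: 116→2, 123→3, 106→1, 116→2
Rank sum = 2 + 3 + 1 + 2 = 8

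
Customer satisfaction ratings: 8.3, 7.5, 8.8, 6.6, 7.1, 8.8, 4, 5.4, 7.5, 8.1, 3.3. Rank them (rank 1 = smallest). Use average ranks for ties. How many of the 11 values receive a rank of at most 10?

Sorted (ascending): 3.3, 4, 5.4, 6.6, 7.1, 7.5, 7.5, 8.1, 8.3, 8.8, 8.8
The 2 values of 7.5 occupy positions 6–7 → average rank (6+7)/2 = 6.5.
The 2 values of 8.8 occupy positions 10–11 → average rank (10+11)/2 = 10.5.
Ranks ≤ 10: {1, 2, 3, 4, 5, 6.5, 6.5, 8, 9} → 9 values.

9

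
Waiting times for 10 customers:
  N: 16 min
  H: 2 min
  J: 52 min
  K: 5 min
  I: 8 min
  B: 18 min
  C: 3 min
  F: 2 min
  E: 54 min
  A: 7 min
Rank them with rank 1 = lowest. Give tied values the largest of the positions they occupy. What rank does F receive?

Sorted (ascending): 2, 2, 3, 5, 7, 8, 16, 18, 52, 54
The 2 values of 2 occupy positions 1–2 → each gets rank 2.
F has value 2 min → rank 2.

2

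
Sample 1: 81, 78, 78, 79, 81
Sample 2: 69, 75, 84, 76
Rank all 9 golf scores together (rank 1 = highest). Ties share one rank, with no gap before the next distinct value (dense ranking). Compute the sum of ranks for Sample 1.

Sorted (descending): 84, 81, 81, 79, 78, 78, 76, 75, 69
The 2 values of 81 share dense rank 2.
The 2 values of 78 share dense rank 4.
Remaining distinct values take the next consecutive integers.
Sample 1 values → pooled ranks: 81→2, 78→4, 78→4, 79→3, 81→2
Rank sum = 2 + 4 + 4 + 3 + 2 = 15

15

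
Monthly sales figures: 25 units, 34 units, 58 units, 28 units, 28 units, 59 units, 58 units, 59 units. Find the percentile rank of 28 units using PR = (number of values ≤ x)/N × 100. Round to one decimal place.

N = 8.
Strictly below 28: 1. Equal to 28: 2.
PR = 3/8 × 100 = 37.5

37.5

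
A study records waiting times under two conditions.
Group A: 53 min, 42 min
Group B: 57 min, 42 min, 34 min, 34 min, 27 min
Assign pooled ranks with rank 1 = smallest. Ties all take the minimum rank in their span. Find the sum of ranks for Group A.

10

Sorted (ascending): 27, 34, 34, 42, 42, 53, 57
The 2 values of 34 occupy positions 2–3 → each gets rank 2.
The 2 values of 42 occupy positions 4–5 → each gets rank 4.
Group A values → pooled ranks: 53→6, 42→4
Rank sum = 6 + 4 = 10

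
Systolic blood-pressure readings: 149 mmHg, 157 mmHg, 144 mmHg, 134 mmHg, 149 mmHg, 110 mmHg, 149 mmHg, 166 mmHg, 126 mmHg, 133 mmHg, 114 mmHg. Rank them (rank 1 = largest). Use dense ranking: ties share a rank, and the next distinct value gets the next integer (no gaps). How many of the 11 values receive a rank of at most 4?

6

Sorted (descending): 166, 157, 149, 149, 149, 144, 134, 133, 126, 114, 110
The 3 values of 149 share dense rank 3.
Remaining distinct values take the next consecutive integers.
Ranks ≤ 4: {1, 2, 3, 3, 3, 4} → 6 values.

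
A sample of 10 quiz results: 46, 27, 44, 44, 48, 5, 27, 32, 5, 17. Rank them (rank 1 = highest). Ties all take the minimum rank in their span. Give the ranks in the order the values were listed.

Sorted (descending): 48, 46, 44, 44, 32, 27, 27, 17, 5, 5
The 2 values of 44 occupy positions 3–4 → each gets rank 3.
The 2 values of 27 occupy positions 6–7 → each gets rank 6.
The 2 values of 5 occupy positions 9–10 → each gets rank 9.

2, 6, 3, 3, 1, 9, 6, 5, 9, 8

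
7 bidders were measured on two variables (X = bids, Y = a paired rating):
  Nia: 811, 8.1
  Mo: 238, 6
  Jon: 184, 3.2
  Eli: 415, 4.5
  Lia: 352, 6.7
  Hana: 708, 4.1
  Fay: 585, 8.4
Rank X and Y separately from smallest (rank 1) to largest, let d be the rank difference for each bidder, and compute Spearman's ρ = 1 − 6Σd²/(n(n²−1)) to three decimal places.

0.464

Ranks of variable 1: 7, 2, 1, 4, 3, 6, 5
Ranks of variable 2: 6, 4, 1, 3, 5, 2, 7
d = r₁ − r₂: 1, -2, 0, 1, -2, 4, -2
d²: 1, 4, 0, 1, 4, 16, 4; Σd² = 30
ρ = 1 − 6·30/(7·48) = 1 − 180/336 = 0.464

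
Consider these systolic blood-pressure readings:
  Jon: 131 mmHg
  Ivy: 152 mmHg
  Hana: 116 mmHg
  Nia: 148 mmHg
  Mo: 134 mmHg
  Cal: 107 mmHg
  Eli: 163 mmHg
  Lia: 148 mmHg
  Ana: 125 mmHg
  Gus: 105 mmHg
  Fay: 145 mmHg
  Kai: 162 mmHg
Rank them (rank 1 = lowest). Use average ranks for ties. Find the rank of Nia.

Sorted (ascending): 105, 107, 116, 125, 131, 134, 145, 148, 148, 152, 162, 163
The 2 values of 148 occupy positions 8–9 → average rank (8+9)/2 = 8.5.
Nia has value 148 mmHg → rank 8.5.

8.5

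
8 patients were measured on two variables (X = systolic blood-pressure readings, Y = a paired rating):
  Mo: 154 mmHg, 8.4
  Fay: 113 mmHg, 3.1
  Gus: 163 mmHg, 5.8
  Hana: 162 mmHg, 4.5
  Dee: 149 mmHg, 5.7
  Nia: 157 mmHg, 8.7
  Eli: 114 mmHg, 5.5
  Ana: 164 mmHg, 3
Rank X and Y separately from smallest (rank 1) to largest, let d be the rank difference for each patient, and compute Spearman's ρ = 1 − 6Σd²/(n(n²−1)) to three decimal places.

Ranks of variable 1: 4, 1, 7, 6, 3, 5, 2, 8
Ranks of variable 2: 7, 2, 6, 3, 5, 8, 4, 1
d = r₁ − r₂: -3, -1, 1, 3, -2, -3, -2, 7
d²: 9, 1, 1, 9, 4, 9, 4, 49; Σd² = 86
ρ = 1 − 6·86/(8·63) = 1 − 516/504 = -0.024

-0.024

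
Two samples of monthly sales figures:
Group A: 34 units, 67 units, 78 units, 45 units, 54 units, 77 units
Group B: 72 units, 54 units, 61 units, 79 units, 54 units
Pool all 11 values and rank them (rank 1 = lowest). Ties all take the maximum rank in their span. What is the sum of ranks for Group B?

35

Sorted (ascending): 34, 45, 54, 54, 54, 61, 67, 72, 77, 78, 79
The 3 values of 54 occupy positions 3–5 → each gets rank 5.
Group B values → pooled ranks: 72→8, 54→5, 61→6, 79→11, 54→5
Rank sum = 8 + 5 + 6 + 11 + 5 = 35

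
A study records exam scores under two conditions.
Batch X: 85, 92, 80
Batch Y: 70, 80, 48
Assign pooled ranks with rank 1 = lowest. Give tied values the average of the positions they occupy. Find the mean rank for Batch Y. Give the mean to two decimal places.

2.17

Sorted (ascending): 48, 70, 80, 80, 85, 92
The 2 values of 80 occupy positions 3–4 → average rank (3+4)/2 = 3.5.
Batch Y values → pooled ranks: 70→2, 80→3.5, 48→1
Mean rank = (2 + 3.5 + 1) / 3 = 2.17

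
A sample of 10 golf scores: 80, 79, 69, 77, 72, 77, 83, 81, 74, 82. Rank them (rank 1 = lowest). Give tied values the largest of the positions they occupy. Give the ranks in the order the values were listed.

Sorted (ascending): 69, 72, 74, 77, 77, 79, 80, 81, 82, 83
The 2 values of 77 occupy positions 4–5 → each gets rank 5.

7, 6, 1, 5, 2, 5, 10, 8, 3, 9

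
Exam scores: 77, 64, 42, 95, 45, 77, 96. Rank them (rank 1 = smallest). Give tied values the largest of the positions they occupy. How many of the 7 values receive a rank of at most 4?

3

Sorted (ascending): 42, 45, 64, 77, 77, 95, 96
The 2 values of 77 occupy positions 4–5 → each gets rank 5.
Ranks ≤ 4: {1, 2, 3} → 3 values.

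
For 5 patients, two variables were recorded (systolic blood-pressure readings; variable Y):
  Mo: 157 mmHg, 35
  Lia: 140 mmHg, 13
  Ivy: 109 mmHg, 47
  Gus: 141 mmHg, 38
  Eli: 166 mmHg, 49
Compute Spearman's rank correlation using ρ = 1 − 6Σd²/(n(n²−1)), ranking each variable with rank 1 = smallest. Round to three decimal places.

0.300

Ranks of variable 1: 4, 2, 1, 3, 5
Ranks of variable 2: 2, 1, 4, 3, 5
d = r₁ − r₂: 2, 1, -3, 0, 0
d²: 4, 1, 9, 0, 0; Σd² = 14
ρ = 1 − 6·14/(5·24) = 1 − 84/120 = 0.300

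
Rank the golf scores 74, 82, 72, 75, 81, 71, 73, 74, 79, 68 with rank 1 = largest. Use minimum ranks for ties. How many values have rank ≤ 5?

Sorted (descending): 82, 81, 79, 75, 74, 74, 73, 72, 71, 68
The 2 values of 74 occupy positions 5–6 → each gets rank 5.
Ranks ≤ 5: {1, 2, 3, 4, 5, 5} → 6 values.

6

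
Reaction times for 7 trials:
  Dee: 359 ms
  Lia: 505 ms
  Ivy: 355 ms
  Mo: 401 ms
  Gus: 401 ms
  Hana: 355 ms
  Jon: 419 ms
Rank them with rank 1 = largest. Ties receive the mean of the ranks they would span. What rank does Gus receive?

Sorted (descending): 505, 419, 401, 401, 359, 355, 355
The 2 values of 401 occupy positions 3–4 → average rank (3+4)/2 = 3.5.
The 2 values of 355 occupy positions 6–7 → average rank (6+7)/2 = 6.5.
Gus has value 401 ms → rank 3.5.

3.5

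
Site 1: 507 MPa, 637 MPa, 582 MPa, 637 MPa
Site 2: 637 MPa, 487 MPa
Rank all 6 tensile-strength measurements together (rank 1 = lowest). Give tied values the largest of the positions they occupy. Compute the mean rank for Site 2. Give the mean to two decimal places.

3.50

Sorted (ascending): 487, 507, 582, 637, 637, 637
The 3 values of 637 occupy positions 4–6 → each gets rank 6.
Site 2 values → pooled ranks: 637→6, 487→1
Mean rank = (6 + 1) / 2 = 3.50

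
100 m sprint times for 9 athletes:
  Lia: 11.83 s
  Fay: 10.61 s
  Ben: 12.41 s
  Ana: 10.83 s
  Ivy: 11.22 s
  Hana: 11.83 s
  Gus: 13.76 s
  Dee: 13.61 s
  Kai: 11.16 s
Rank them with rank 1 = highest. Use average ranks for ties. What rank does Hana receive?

4.5

Sorted (descending): 13.76, 13.61, 12.41, 11.83, 11.83, 11.22, 11.16, 10.83, 10.61
The 2 values of 11.83 occupy positions 4–5 → average rank (4+5)/2 = 4.5.
Hana has value 11.83 s → rank 4.5.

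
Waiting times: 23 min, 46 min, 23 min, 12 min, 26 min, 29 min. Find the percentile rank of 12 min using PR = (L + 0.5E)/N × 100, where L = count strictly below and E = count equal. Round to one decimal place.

N = 6.
Strictly below 12: 0. Equal to 12: 1.
PR = (0 + 0.5·1)/6 × 100 = 8.3

8.3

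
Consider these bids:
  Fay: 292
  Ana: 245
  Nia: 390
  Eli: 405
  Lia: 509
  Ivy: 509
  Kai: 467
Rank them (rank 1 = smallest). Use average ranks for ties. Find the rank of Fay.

2

Sorted (ascending): 245, 292, 390, 405, 467, 509, 509
The 2 values of 509 occupy positions 6–7 → average rank (6+7)/2 = 6.5.
Fay has value 292 → rank 2.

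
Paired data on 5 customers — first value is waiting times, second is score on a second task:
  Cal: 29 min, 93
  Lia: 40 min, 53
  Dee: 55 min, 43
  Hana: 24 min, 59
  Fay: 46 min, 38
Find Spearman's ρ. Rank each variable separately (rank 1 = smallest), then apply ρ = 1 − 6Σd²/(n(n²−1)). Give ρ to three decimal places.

Ranks of variable 1: 2, 3, 5, 1, 4
Ranks of variable 2: 5, 3, 2, 4, 1
d = r₁ − r₂: -3, 0, 3, -3, 3
d²: 9, 0, 9, 9, 9; Σd² = 36
ρ = 1 − 6·36/(5·24) = 1 − 216/120 = -0.800

-0.800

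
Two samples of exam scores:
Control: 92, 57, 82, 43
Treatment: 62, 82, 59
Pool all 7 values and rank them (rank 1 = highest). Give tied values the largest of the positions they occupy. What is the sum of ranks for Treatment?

12

Sorted (descending): 92, 82, 82, 62, 59, 57, 43
The 2 values of 82 occupy positions 2–3 → each gets rank 3.
Treatment values → pooled ranks: 62→4, 82→3, 59→5
Rank sum = 4 + 3 + 5 = 12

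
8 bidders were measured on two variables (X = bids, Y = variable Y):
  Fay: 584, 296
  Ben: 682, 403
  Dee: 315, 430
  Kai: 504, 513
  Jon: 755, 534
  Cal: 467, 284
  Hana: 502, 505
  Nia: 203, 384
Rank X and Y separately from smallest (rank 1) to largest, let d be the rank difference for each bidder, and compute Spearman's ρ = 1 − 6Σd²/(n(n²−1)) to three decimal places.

Ranks of variable 1: 6, 7, 2, 5, 8, 3, 4, 1
Ranks of variable 2: 2, 4, 5, 7, 8, 1, 6, 3
d = r₁ − r₂: 4, 3, -3, -2, 0, 2, -2, -2
d²: 16, 9, 9, 4, 0, 4, 4, 4; Σd² = 50
ρ = 1 − 6·50/(8·63) = 1 − 300/504 = 0.405

0.405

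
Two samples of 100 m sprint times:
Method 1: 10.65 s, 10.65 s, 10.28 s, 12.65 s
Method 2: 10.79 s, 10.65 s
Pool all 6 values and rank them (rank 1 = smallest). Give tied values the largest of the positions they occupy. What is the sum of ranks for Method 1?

Sorted (ascending): 10.28, 10.65, 10.65, 10.65, 10.79, 12.65
The 3 values of 10.65 occupy positions 2–4 → each gets rank 4.
Method 1 values → pooled ranks: 10.65→4, 10.65→4, 10.28→1, 12.65→6
Rank sum = 4 + 4 + 1 + 6 = 15

15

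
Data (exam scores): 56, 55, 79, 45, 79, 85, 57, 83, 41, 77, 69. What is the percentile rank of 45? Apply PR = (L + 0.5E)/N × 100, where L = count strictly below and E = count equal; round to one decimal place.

13.6

N = 11.
Strictly below 45: 1. Equal to 45: 1.
PR = (1 + 0.5·1)/11 × 100 = 13.6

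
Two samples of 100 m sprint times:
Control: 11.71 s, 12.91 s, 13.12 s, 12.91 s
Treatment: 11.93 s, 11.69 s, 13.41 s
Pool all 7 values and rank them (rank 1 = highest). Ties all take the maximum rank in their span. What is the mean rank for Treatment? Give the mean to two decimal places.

4.33

Sorted (descending): 13.41, 13.12, 12.91, 12.91, 11.93, 11.71, 11.69
The 2 values of 12.91 occupy positions 3–4 → each gets rank 4.
Treatment values → pooled ranks: 11.93→5, 11.69→7, 13.41→1
Mean rank = (5 + 7 + 1) / 3 = 4.33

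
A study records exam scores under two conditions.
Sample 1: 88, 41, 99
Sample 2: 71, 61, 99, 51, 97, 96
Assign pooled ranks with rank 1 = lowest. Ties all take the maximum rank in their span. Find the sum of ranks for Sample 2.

31

Sorted (ascending): 41, 51, 61, 71, 88, 96, 97, 99, 99
The 2 values of 99 occupy positions 8–9 → each gets rank 9.
Sample 2 values → pooled ranks: 71→4, 61→3, 99→9, 51→2, 97→7, 96→6
Rank sum = 4 + 3 + 9 + 2 + 7 + 6 = 31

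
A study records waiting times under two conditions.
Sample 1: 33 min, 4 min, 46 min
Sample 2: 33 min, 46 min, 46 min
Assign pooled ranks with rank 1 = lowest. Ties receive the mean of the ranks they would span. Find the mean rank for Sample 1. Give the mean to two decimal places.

Sorted (ascending): 4, 33, 33, 46, 46, 46
The 2 values of 33 occupy positions 2–3 → average rank (2+3)/2 = 2.5.
The 3 values of 46 occupy positions 4–6 → average rank 5.
Sample 1 values → pooled ranks: 33→2.5, 4→1, 46→5
Mean rank = (2.5 + 1 + 5) / 3 = 2.83

2.83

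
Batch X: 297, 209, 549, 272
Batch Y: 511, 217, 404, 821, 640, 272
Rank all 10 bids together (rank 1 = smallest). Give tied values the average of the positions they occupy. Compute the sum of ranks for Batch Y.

Sorted (ascending): 209, 217, 272, 272, 297, 404, 511, 549, 640, 821
The 2 values of 272 occupy positions 3–4 → average rank (3+4)/2 = 3.5.
Batch Y values → pooled ranks: 511→7, 217→2, 404→6, 821→10, 640→9, 272→3.5
Rank sum = 7 + 2 + 6 + 10 + 9 + 3.5 = 37.5

37.5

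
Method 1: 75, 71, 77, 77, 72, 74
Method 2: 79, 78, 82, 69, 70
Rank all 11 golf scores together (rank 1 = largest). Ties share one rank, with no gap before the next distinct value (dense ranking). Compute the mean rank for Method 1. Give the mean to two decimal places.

5.67

Sorted (descending): 82, 79, 78, 77, 77, 75, 74, 72, 71, 70, 69
The 2 values of 77 share dense rank 4.
Remaining distinct values take the next consecutive integers.
Method 1 values → pooled ranks: 75→5, 71→8, 77→4, 77→4, 72→7, 74→6
Mean rank = (5 + 8 + 4 + 4 + 7 + 6) / 6 = 5.67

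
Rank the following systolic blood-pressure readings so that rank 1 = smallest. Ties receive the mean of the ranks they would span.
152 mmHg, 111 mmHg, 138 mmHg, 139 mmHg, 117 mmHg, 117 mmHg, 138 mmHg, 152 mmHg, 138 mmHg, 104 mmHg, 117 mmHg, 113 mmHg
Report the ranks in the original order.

11.5, 2, 8, 10, 5, 5, 8, 11.5, 8, 1, 5, 3

Sorted (ascending): 104, 111, 113, 117, 117, 117, 138, 138, 138, 139, 152, 152
The 3 values of 117 occupy positions 4–6 → average rank 5.
The 3 values of 138 occupy positions 7–9 → average rank 8.
The 2 values of 152 occupy positions 11–12 → average rank (11+12)/2 = 11.5.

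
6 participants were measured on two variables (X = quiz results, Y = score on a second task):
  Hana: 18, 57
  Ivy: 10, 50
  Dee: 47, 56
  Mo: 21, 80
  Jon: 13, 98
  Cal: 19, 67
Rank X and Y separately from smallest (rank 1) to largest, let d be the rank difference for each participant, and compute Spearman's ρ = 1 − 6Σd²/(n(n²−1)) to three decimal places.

0.086

Ranks of variable 1: 3, 1, 6, 5, 2, 4
Ranks of variable 2: 3, 1, 2, 5, 6, 4
d = r₁ − r₂: 0, 0, 4, 0, -4, 0
d²: 0, 0, 16, 0, 16, 0; Σd² = 32
ρ = 1 − 6·32/(6·35) = 1 − 192/210 = 0.086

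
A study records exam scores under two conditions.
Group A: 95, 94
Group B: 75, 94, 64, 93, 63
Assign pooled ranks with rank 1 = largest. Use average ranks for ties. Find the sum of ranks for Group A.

3.5

Sorted (descending): 95, 94, 94, 93, 75, 64, 63
The 2 values of 94 occupy positions 2–3 → average rank (2+3)/2 = 2.5.
Group A values → pooled ranks: 95→1, 94→2.5
Rank sum = 1 + 2.5 = 3.5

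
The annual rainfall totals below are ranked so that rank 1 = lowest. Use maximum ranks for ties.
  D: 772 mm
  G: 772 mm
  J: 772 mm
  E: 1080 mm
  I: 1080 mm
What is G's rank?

Sorted (ascending): 772, 772, 772, 1080, 1080
The 3 values of 772 occupy positions 1–3 → each gets rank 3.
The 2 values of 1080 occupy positions 4–5 → each gets rank 5.
G has value 772 mm → rank 3.

3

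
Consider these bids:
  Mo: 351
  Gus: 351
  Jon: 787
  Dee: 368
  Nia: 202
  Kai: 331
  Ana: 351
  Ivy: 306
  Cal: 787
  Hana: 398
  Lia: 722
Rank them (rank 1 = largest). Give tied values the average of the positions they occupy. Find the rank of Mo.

7

Sorted (descending): 787, 787, 722, 398, 368, 351, 351, 351, 331, 306, 202
The 2 values of 787 occupy positions 1–2 → average rank (1+2)/2 = 1.5.
The 3 values of 351 occupy positions 6–8 → average rank 7.
Mo has value 351 → rank 7.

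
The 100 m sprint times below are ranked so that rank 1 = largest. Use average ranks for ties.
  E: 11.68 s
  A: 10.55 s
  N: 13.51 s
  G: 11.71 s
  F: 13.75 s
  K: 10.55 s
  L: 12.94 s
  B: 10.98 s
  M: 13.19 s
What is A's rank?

Sorted (descending): 13.75, 13.51, 13.19, 12.94, 11.71, 11.68, 10.98, 10.55, 10.55
The 2 values of 10.55 occupy positions 8–9 → average rank (8+9)/2 = 8.5.
A has value 10.55 s → rank 8.5.

8.5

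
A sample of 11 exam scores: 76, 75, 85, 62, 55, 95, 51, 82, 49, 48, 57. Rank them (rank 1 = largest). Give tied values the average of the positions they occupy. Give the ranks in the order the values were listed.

Sorted (descending): 95, 85, 82, 76, 75, 62, 57, 55, 51, 49, 48
No ties — each value takes its position as its rank.

4, 5, 2, 6, 8, 1, 9, 3, 10, 11, 7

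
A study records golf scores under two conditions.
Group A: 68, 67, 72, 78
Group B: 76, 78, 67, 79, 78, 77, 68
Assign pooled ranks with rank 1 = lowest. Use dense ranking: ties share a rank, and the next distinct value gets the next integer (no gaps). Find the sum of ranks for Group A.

12

Sorted (ascending): 67, 67, 68, 68, 72, 76, 77, 78, 78, 78, 79
The 2 values of 67 share dense rank 1.
The 2 values of 68 share dense rank 2.
The 3 values of 78 share dense rank 6.
Remaining distinct values take the next consecutive integers.
Group A values → pooled ranks: 68→2, 67→1, 72→3, 78→6
Rank sum = 2 + 1 + 3 + 6 = 12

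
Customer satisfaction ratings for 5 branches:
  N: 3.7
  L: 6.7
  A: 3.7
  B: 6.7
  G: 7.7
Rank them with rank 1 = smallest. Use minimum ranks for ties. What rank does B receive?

Sorted (ascending): 3.7, 3.7, 6.7, 6.7, 7.7
The 2 values of 3.7 occupy positions 1–2 → each gets rank 1.
The 2 values of 6.7 occupy positions 3–4 → each gets rank 3.
B has value 6.7 → rank 3.

3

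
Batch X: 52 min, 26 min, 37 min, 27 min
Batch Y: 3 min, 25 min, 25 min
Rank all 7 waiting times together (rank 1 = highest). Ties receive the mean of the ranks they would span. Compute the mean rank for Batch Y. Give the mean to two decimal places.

6.00

Sorted (descending): 52, 37, 27, 26, 25, 25, 3
The 2 values of 25 occupy positions 5–6 → average rank (5+6)/2 = 5.5.
Batch Y values → pooled ranks: 3→7, 25→5.5, 25→5.5
Mean rank = (7 + 5.5 + 5.5) / 3 = 6.00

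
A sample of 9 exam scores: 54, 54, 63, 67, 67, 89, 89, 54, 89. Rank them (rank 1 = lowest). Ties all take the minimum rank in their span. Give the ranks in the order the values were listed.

1, 1, 4, 5, 5, 7, 7, 1, 7

Sorted (ascending): 54, 54, 54, 63, 67, 67, 89, 89, 89
The 3 values of 54 occupy positions 1–3 → each gets rank 1.
The 2 values of 67 occupy positions 5–6 → each gets rank 5.
The 3 values of 89 occupy positions 7–9 → each gets rank 7.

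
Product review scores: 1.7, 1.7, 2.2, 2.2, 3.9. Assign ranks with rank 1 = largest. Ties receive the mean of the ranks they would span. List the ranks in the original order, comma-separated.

Sorted (descending): 3.9, 2.2, 2.2, 1.7, 1.7
The 2 values of 2.2 occupy positions 2–3 → average rank (2+3)/2 = 2.5.
The 2 values of 1.7 occupy positions 4–5 → average rank (4+5)/2 = 4.5.

4.5, 4.5, 2.5, 2.5, 1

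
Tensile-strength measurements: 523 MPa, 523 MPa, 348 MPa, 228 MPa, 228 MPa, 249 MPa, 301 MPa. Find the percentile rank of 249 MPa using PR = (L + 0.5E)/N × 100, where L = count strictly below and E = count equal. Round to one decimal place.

N = 7.
Strictly below 249: 2. Equal to 249: 1.
PR = (2 + 0.5·1)/7 × 100 = 35.7

35.7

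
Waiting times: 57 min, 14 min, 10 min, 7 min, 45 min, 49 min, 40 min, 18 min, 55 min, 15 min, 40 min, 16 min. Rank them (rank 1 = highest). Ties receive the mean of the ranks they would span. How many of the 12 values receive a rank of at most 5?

Sorted (descending): 57, 55, 49, 45, 40, 40, 18, 16, 15, 14, 10, 7
The 2 values of 40 occupy positions 5–6 → average rank (5+6)/2 = 5.5.
Ranks ≤ 5: {1, 2, 3, 4} → 4 values.

4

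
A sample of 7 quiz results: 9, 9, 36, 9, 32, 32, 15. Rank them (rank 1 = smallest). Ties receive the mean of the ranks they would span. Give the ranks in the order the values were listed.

Sorted (ascending): 9, 9, 9, 15, 32, 32, 36
The 3 values of 9 occupy positions 1–3 → average rank 2.
The 2 values of 32 occupy positions 5–6 → average rank (5+6)/2 = 5.5.

2, 2, 7, 2, 5.5, 5.5, 4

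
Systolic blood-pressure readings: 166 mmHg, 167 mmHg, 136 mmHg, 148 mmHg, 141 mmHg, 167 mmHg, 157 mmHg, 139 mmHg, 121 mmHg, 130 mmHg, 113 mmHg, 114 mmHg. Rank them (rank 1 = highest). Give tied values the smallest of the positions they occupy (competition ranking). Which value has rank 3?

166

Sorted (descending): 167, 167, 166, 157, 148, 141, 139, 136, 130, 121, 114, 113
The 2 values of 167 occupy positions 1–2 → each gets rank 1.
Rank 3 → value 166.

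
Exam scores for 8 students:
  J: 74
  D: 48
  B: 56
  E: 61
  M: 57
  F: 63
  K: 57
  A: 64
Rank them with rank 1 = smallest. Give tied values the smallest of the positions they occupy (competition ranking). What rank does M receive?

3

Sorted (ascending): 48, 56, 57, 57, 61, 63, 64, 74
The 2 values of 57 occupy positions 3–4 → each gets rank 3.
M has value 57 → rank 3.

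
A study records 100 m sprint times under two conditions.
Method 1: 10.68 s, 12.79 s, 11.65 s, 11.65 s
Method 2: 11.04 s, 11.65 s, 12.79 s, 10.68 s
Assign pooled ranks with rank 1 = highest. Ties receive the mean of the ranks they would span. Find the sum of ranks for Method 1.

17

Sorted (descending): 12.79, 12.79, 11.65, 11.65, 11.65, 11.04, 10.68, 10.68
The 2 values of 12.79 occupy positions 1–2 → average rank (1+2)/2 = 1.5.
The 3 values of 11.65 occupy positions 3–5 → average rank 4.
The 2 values of 10.68 occupy positions 7–8 → average rank (7+8)/2 = 7.5.
Method 1 values → pooled ranks: 10.68→7.5, 12.79→1.5, 11.65→4, 11.65→4
Rank sum = 7.5 + 1.5 + 4 + 4 = 17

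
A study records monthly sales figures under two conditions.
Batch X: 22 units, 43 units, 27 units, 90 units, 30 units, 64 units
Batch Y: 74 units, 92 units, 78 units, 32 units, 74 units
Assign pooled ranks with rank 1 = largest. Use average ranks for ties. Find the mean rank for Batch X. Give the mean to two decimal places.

Sorted (descending): 92, 90, 78, 74, 74, 64, 43, 32, 30, 27, 22
The 2 values of 74 occupy positions 4–5 → average rank (4+5)/2 = 4.5.
Batch X values → pooled ranks: 22→11, 43→7, 27→10, 90→2, 30→9, 64→6
Mean rank = (11 + 7 + 10 + 2 + 9 + 6) / 6 = 7.50

7.50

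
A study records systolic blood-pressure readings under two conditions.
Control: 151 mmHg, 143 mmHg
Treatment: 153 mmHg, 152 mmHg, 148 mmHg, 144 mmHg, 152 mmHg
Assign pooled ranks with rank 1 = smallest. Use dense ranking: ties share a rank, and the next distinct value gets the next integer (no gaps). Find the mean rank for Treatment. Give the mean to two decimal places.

Sorted (ascending): 143, 144, 148, 151, 152, 152, 153
The 2 values of 152 share dense rank 5.
Remaining distinct values take the next consecutive integers.
Treatment values → pooled ranks: 153→6, 152→5, 148→3, 144→2, 152→5
Mean rank = (6 + 5 + 3 + 2 + 5) / 5 = 4.20

4.20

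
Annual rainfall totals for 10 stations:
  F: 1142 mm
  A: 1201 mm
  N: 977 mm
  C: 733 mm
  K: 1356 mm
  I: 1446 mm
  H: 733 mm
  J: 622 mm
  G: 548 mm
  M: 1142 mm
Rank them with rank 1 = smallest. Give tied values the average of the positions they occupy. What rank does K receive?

9

Sorted (ascending): 548, 622, 733, 733, 977, 1142, 1142, 1201, 1356, 1446
The 2 values of 733 occupy positions 3–4 → average rank (3+4)/2 = 3.5.
The 2 values of 1142 occupy positions 6–7 → average rank (6+7)/2 = 6.5.
K has value 1356 mm → rank 9.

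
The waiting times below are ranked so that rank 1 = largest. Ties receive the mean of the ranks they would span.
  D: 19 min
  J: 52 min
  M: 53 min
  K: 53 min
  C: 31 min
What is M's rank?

1.5

Sorted (descending): 53, 53, 52, 31, 19
The 2 values of 53 occupy positions 1–2 → average rank (1+2)/2 = 1.5.
M has value 53 min → rank 1.5.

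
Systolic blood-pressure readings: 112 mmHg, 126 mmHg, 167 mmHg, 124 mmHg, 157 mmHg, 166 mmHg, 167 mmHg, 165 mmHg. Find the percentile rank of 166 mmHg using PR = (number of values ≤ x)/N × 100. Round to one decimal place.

N = 8.
Strictly below 166: 5. Equal to 166: 1.
PR = 6/8 × 100 = 75.0

75.0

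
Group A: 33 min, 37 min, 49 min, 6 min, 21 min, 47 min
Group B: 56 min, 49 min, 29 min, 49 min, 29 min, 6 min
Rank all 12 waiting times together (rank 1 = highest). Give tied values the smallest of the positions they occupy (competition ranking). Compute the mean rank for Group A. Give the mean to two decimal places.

Sorted (descending): 56, 49, 49, 49, 47, 37, 33, 29, 29, 21, 6, 6
The 3 values of 49 occupy positions 2–4 → each gets rank 2.
The 2 values of 29 occupy positions 8–9 → each gets rank 8.
The 2 values of 6 occupy positions 11–12 → each gets rank 11.
Group A values → pooled ranks: 33→7, 37→6, 49→2, 6→11, 21→10, 47→5
Mean rank = (7 + 6 + 2 + 11 + 10 + 5) / 6 = 6.83

6.83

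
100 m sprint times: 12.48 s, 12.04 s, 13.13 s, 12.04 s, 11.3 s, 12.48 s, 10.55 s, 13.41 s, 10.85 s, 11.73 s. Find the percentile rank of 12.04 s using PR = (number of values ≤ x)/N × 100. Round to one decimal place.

N = 10.
Strictly below 12.04: 4. Equal to 12.04: 2.
PR = 6/10 × 100 = 60.0

60.0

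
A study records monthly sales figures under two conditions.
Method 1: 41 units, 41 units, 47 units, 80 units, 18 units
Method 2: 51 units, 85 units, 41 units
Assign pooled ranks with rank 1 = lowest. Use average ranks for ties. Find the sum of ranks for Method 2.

17

Sorted (ascending): 18, 41, 41, 41, 47, 51, 80, 85
The 3 values of 41 occupy positions 2–4 → average rank 3.
Method 2 values → pooled ranks: 51→6, 85→8, 41→3
Rank sum = 6 + 8 + 3 = 17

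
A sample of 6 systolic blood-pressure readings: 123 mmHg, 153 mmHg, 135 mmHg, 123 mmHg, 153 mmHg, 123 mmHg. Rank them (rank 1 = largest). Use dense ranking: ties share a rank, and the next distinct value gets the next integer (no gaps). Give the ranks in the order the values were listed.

Sorted (descending): 153, 153, 135, 123, 123, 123
The 2 values of 153 share dense rank 1.
The 3 values of 123 share dense rank 3.
Remaining distinct values take the next consecutive integers.

3, 1, 2, 3, 1, 3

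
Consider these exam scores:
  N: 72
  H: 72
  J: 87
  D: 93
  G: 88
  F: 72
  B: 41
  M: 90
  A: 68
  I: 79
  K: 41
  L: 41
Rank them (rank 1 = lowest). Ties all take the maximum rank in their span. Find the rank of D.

Sorted (ascending): 41, 41, 41, 68, 72, 72, 72, 79, 87, 88, 90, 93
The 3 values of 41 occupy positions 1–3 → each gets rank 3.
The 3 values of 72 occupy positions 5–7 → each gets rank 7.
D has value 93 → rank 12.

12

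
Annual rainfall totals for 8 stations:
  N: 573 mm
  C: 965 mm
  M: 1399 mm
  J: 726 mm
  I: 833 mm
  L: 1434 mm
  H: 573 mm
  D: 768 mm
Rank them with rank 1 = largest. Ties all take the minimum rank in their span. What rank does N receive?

Sorted (descending): 1434, 1399, 965, 833, 768, 726, 573, 573
The 2 values of 573 occupy positions 7–8 → each gets rank 7.
N has value 573 mm → rank 7.

7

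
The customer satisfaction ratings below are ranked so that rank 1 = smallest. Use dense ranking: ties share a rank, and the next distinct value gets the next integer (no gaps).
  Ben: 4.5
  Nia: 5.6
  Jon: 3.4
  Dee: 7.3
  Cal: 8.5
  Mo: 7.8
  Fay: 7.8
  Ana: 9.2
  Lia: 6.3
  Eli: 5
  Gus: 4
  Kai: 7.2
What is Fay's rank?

Sorted (ascending): 3.4, 4, 4.5, 5, 5.6, 6.3, 7.2, 7.3, 7.8, 7.8, 8.5, 9.2
The 2 values of 7.8 share dense rank 9.
Remaining distinct values take the next consecutive integers.
Fay has value 7.8 → rank 9.

9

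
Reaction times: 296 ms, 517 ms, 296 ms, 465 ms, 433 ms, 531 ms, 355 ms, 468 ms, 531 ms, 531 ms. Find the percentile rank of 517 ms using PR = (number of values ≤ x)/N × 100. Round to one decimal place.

N = 10.
Strictly below 517: 6. Equal to 517: 1.
PR = 7/10 × 100 = 70.0

70.0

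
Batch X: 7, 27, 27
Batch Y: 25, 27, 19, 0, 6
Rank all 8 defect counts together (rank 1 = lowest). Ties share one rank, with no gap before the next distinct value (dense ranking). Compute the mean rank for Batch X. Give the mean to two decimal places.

5.00

Sorted (ascending): 0, 6, 7, 19, 25, 27, 27, 27
The 3 values of 27 share dense rank 6.
Remaining distinct values take the next consecutive integers.
Batch X values → pooled ranks: 7→3, 27→6, 27→6
Mean rank = (3 + 6 + 6) / 3 = 5.00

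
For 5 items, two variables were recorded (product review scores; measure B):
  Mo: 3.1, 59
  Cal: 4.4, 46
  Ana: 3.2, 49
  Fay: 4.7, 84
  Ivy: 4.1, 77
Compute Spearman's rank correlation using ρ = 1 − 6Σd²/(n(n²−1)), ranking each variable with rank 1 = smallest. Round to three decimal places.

0.300

Ranks of variable 1: 1, 4, 2, 5, 3
Ranks of variable 2: 3, 1, 2, 5, 4
d = r₁ − r₂: -2, 3, 0, 0, -1
d²: 4, 9, 0, 0, 1; Σd² = 14
ρ = 1 − 6·14/(5·24) = 1 − 84/120 = 0.300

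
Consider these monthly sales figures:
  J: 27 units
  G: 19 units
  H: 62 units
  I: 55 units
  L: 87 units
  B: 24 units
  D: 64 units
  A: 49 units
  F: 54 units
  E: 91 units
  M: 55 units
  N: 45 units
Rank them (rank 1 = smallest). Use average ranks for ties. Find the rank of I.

Sorted (ascending): 19, 24, 27, 45, 49, 54, 55, 55, 62, 64, 87, 91
The 2 values of 55 occupy positions 7–8 → average rank (7+8)/2 = 7.5.
I has value 55 units → rank 7.5.

7.5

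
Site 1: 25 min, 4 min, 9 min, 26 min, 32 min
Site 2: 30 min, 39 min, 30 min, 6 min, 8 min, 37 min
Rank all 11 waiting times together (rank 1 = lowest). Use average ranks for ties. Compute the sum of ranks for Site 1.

Sorted (ascending): 4, 6, 8, 9, 25, 26, 30, 30, 32, 37, 39
The 2 values of 30 occupy positions 7–8 → average rank (7+8)/2 = 7.5.
Site 1 values → pooled ranks: 25→5, 4→1, 9→4, 26→6, 32→9
Rank sum = 5 + 1 + 4 + 6 + 9 = 25

25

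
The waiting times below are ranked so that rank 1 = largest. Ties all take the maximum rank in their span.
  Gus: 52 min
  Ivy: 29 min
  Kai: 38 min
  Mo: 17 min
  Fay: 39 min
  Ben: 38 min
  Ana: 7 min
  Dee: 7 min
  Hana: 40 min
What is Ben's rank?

Sorted (descending): 52, 40, 39, 38, 38, 29, 17, 7, 7
The 2 values of 38 occupy positions 4–5 → each gets rank 5.
The 2 values of 7 occupy positions 8–9 → each gets rank 9.
Ben has value 38 min → rank 5.

5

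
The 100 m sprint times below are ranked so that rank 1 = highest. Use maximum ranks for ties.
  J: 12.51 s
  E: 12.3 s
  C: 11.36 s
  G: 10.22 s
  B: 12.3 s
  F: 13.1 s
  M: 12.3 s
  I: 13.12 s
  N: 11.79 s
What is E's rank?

6

Sorted (descending): 13.12, 13.1, 12.51, 12.3, 12.3, 12.3, 11.79, 11.36, 10.22
The 3 values of 12.3 occupy positions 4–6 → each gets rank 6.
E has value 12.3 s → rank 6.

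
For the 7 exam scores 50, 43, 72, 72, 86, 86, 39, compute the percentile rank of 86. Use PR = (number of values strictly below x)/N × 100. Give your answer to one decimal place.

N = 7.
Strictly below 86: 5. Equal to 86: 2.
PR = 5/7 × 100 = 71.4

71.4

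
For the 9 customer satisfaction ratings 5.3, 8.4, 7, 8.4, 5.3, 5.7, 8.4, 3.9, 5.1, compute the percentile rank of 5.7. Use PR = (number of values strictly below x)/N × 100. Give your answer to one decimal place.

N = 9.
Strictly below 5.7: 4. Equal to 5.7: 1.
PR = 4/9 × 100 = 44.4

44.4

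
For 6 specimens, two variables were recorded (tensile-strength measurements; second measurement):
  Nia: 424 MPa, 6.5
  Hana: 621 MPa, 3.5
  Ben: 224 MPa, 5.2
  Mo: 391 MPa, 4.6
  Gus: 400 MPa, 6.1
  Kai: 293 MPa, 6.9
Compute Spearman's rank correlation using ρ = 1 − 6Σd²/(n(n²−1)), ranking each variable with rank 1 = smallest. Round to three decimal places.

-0.314

Ranks of variable 1: 5, 6, 1, 3, 4, 2
Ranks of variable 2: 5, 1, 3, 2, 4, 6
d = r₁ − r₂: 0, 5, -2, 1, 0, -4
d²: 0, 25, 4, 1, 0, 16; Σd² = 46
ρ = 1 − 6·46/(6·35) = 1 − 276/210 = -0.314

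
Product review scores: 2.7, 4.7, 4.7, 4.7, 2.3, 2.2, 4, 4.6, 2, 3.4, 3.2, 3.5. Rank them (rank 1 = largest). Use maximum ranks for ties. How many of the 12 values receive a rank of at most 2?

0

Sorted (descending): 4.7, 4.7, 4.7, 4.6, 4, 3.5, 3.4, 3.2, 2.7, 2.3, 2.2, 2
The 3 values of 4.7 occupy positions 1–3 → each gets rank 3.
Ranks ≤ 2: {} → 0 values.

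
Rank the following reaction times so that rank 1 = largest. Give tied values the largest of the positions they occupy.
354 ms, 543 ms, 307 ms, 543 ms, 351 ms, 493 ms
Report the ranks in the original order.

4, 2, 6, 2, 5, 3

Sorted (descending): 543, 543, 493, 354, 351, 307
The 2 values of 543 occupy positions 1–2 → each gets rank 2.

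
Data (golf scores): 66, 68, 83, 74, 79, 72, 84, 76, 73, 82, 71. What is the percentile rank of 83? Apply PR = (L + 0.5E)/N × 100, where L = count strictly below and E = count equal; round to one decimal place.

86.4

N = 11.
Strictly below 83: 9. Equal to 83: 1.
PR = (9 + 0.5·1)/11 × 100 = 86.4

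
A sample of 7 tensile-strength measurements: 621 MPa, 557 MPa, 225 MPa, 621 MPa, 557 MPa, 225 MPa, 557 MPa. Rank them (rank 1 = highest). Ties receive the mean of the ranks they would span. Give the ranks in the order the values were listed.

Sorted (descending): 621, 621, 557, 557, 557, 225, 225
The 2 values of 621 occupy positions 1–2 → average rank (1+2)/2 = 1.5.
The 3 values of 557 occupy positions 3–5 → average rank 4.
The 2 values of 225 occupy positions 6–7 → average rank (6+7)/2 = 6.5.

1.5, 4, 6.5, 1.5, 4, 6.5, 4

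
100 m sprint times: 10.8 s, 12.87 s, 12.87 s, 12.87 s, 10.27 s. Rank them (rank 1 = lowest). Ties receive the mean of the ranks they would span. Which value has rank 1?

Sorted (ascending): 10.27, 10.8, 12.87, 12.87, 12.87
The 3 values of 12.87 occupy positions 3–5 → average rank 4.
Rank 1 → value 10.27.

10.27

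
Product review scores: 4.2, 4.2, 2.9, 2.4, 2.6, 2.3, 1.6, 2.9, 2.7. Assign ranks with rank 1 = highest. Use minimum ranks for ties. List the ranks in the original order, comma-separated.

1, 1, 3, 7, 6, 8, 9, 3, 5

Sorted (descending): 4.2, 4.2, 2.9, 2.9, 2.7, 2.6, 2.4, 2.3, 1.6
The 2 values of 4.2 occupy positions 1–2 → each gets rank 1.
The 2 values of 2.9 occupy positions 3–4 → each gets rank 3.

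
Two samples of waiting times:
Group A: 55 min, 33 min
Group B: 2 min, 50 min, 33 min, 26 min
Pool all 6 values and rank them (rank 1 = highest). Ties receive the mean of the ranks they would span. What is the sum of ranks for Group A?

Sorted (descending): 55, 50, 33, 33, 26, 2
The 2 values of 33 occupy positions 3–4 → average rank (3+4)/2 = 3.5.
Group A values → pooled ranks: 55→1, 33→3.5
Rank sum = 1 + 3.5 = 4.5

4.5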